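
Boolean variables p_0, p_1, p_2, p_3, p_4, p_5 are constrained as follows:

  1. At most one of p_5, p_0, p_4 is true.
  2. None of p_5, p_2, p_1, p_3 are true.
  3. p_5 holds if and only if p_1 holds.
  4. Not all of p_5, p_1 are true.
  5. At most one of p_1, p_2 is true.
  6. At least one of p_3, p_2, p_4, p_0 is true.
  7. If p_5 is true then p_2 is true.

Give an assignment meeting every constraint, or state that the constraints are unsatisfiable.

p_0 = True; p_1 = False; p_2 = False; p_3 = False; p_4 = False; p_5 = False

  (1) {p_5, p_0, p_4}: 1 true — at most one ✓
  (2) {p_5, p_2, p_1, p_3}: 0 true — none ✓
  (3) p_5=F, p_1=F — same ✓
  (4) {p_5, p_1}: 0/2 true — not all ✓
  (5) {p_1, p_2}: 0 true — at most one ✓
  (6) {p_3, p_2, p_4, p_0}: 1 true — at least one ✓
  (7) p_5=F ⇒ p_2: vacuous ✓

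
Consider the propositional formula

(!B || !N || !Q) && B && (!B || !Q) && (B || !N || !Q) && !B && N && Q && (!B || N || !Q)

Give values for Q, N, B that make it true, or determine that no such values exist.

No satisfying assignment exists.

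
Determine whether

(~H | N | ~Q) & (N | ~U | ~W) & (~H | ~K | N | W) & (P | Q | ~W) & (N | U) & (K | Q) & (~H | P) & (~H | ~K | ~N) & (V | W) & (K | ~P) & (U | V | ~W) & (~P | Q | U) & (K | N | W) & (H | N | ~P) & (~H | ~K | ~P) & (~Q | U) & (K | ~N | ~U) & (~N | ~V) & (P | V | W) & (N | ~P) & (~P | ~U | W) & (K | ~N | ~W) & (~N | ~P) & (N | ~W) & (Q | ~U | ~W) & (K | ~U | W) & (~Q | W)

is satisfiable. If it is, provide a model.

W = True, V = False, Q = True, P = False, N = True, K = True, H = False, U = True

Set W = True.
  then (N | ~W) forces N = True.
  then (~N | ~V) forces V = False.
  then (K | ~N | ~W) forces K = True.
  then (~N | ~P) forces P = False.
  then (P | Q | ~W) forces Q = True.
  then (~H | P) forces H = False.
  then (U | V | ~W) forces U = True.
All clauses satisfied.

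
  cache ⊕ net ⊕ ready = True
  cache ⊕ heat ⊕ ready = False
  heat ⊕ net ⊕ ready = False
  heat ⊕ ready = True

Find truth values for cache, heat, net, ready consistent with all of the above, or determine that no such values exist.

cache = True, heat = False, net = True, ready = True

cache ⊕ net ⊕ ready = T ⊕ T ⊕ T = True ✓
cache ⊕ heat ⊕ ready = T ⊕ F ⊕ T = False ✓
heat ⊕ net ⊕ ready = F ⊕ T ⊕ T = False ✓
heat ⊕ ready = F ⊕ T = True ✓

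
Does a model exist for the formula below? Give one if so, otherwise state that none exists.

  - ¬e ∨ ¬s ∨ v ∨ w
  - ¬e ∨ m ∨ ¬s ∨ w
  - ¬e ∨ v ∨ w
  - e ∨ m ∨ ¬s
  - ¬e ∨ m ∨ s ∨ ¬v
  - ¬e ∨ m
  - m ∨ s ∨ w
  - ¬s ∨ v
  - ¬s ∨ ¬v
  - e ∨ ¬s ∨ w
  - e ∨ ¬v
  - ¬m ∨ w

m = True; v = False; s = False; w = True; e = False

Set m = True.
  then (¬m ∨ w) forces w = True.
Set v = False.
  then (¬s ∨ v) forces s = False.
Set e = False.
All clauses satisfied.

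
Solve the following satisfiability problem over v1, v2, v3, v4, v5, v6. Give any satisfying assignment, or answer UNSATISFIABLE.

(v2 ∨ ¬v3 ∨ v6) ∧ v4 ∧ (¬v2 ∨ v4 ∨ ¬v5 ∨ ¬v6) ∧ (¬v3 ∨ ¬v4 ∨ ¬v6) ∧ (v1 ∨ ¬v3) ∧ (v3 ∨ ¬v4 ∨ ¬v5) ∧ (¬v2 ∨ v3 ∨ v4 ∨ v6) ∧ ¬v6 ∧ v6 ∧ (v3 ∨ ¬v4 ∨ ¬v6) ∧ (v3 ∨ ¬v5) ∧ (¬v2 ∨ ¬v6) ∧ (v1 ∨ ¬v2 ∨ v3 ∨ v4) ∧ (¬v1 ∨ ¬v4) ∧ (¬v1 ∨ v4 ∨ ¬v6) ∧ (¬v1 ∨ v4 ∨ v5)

The formula is unsatisfiable.

Case v6 = True:
  Clause (¬v6) is falsified — contradiction.
Case v6 = False:
  Clause (v6) is falsified — contradiction.
Both cases fail, so the formula is unsatisfiable.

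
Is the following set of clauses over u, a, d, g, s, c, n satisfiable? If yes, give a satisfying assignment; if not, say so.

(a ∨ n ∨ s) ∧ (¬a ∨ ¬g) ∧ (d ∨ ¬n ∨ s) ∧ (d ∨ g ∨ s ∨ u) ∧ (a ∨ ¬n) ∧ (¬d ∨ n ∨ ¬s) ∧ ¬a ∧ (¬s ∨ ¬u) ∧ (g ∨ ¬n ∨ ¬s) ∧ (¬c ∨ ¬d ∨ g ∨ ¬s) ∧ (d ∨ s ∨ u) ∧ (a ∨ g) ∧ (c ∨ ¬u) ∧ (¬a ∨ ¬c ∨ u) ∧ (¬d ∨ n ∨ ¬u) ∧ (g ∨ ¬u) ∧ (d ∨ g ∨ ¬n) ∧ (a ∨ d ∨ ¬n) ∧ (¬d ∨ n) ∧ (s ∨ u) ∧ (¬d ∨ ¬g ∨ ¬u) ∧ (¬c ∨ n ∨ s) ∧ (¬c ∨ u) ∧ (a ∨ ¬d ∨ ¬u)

u=F; a=F; d=F; g=T; s=T; c=F; n=F

Unit clause (¬a) forces a = False.
In (a ∨ g) only g is left, so g = True.
In (a ∨ ¬n) only ¬n is left, so n = False.
In (¬d ∨ n) only ¬d is left, so d = False.
In (a ∨ n ∨ s) only s is left, so s = True.
In (¬s ∨ ¬u) only ¬u is left, so u = False.
In (¬c ∨ u) only ¬c is left, so c = False.
All clauses satisfied.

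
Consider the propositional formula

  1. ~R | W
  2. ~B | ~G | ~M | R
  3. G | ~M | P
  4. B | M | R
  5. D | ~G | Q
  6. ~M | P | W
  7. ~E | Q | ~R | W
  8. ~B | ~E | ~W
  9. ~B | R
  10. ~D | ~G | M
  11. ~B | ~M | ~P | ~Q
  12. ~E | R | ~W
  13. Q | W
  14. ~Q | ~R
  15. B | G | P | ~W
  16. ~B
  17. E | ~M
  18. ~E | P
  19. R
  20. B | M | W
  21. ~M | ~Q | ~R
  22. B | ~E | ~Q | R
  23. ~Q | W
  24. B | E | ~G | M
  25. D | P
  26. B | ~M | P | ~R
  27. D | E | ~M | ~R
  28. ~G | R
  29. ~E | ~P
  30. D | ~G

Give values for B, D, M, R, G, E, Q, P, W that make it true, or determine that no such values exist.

Unit clause (~B) forces B = False.
Unit clause (R) forces R = True.
In (~R | W) only W is left, so W = True.
In (~Q | ~R) only ~Q is left, so Q = False.
Set D = False.
  then (D | ~G | Q) forces G = False.
  then (B | G | P | ~W) forces P = True.
  then (~E | ~P) forces E = False.
  then (E | ~M) forces M = False.
All clauses satisfied.

B=F, D=F, M=F, R=T, G=F, E=F, Q=F, P=T, W=T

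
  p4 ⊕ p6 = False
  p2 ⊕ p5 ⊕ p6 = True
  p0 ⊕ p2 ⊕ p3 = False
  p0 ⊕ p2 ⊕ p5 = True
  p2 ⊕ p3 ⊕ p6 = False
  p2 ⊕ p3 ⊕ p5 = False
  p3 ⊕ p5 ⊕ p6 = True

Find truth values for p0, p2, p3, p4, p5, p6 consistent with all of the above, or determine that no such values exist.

p0: False, p2: True, p3: True, p4: False, p5: False, p6: False

p4 ⊕ p6 = F ⊕ F = False ✓
p2 ⊕ p5 ⊕ p6 = T ⊕ F ⊕ F = True ✓
p0 ⊕ p2 ⊕ p3 = F ⊕ T ⊕ T = False ✓
p0 ⊕ p2 ⊕ p5 = F ⊕ T ⊕ F = True ✓
p2 ⊕ p3 ⊕ p6 = T ⊕ T ⊕ F = False ✓
p2 ⊕ p3 ⊕ p5 = T ⊕ T ⊕ F = False ✓
p3 ⊕ p5 ⊕ p6 = T ⊕ F ⊕ F = True ✓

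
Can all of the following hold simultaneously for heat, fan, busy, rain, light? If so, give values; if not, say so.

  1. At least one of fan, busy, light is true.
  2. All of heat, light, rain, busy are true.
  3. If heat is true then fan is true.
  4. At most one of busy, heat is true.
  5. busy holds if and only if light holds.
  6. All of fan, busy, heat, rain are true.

Unsatisfiable

Case busy = True:
  (2) forces heat = True.
  Constraint (4) is violated (busy=T, heat=T) — contradiction.
Case busy = False:
  Constraint (2) is violated (busy=F) — contradiction.
Both cases fail — unsatisfiable.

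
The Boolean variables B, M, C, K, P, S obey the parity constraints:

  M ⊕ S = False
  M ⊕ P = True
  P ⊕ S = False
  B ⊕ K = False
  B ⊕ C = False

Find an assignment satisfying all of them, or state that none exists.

Adding constraints 1, 2, 3 mod 2: every variable appears an even number of times on the left, so the left side is 0.
But the right sides sum to 1 (mod 2). 0 ≠ 1 — the system is inconsistent.

The formula is unsatisfiable.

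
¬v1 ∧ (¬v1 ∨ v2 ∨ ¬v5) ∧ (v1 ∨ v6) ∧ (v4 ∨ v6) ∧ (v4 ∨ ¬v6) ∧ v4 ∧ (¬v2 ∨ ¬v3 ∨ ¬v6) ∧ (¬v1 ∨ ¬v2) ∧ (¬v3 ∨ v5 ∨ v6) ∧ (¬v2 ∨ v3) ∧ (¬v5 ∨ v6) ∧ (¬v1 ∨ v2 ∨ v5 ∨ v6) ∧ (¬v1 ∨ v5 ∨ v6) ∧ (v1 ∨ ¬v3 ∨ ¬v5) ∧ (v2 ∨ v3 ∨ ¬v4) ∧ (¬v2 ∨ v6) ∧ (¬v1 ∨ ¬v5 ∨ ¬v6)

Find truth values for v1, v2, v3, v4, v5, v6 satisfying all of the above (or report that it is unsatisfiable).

Unit clause (¬v1) forces v1 = False.
In (v1 ∨ v6) only v6 is left, so v6 = True.
In (v4 ∨ ¬v6) only v4 is left, so v4 = True.
Try v2 = True:
  (¬v2 ∨ ¬v3 ∨ ¬v6) forces v3 = False.
  clause (¬v2 ∨ v3) is falsified — backtrack.
So v2 = False.
  then (v2 ∨ v3 ∨ ¬v4) forces v3 = True.
  then (v1 ∨ ¬v3 ∨ ¬v5) forces v5 = False.
All clauses satisfied.

v1 = False, v2 = False, v3 = True, v4 = True, v5 = False, v6 = True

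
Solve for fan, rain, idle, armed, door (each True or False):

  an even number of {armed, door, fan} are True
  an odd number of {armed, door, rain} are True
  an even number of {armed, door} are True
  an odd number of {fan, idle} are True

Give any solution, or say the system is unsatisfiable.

fan = False; rain = True; idle = True; armed = True; door = True

{armed, door, fan}: 2 true → even ✓
{armed, door, rain}: 3 true → odd ✓
{armed, door}: 2 true → even ✓
{fan, idle}: 1 true → odd ✓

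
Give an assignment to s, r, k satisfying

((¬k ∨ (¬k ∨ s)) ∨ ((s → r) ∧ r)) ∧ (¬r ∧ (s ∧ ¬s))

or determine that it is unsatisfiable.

UNSATISFIABLE

Case s = True: the conjunct ¬s is False.
Case s = False: the conjunct s is False.
Both cases fail — unsatisfiable.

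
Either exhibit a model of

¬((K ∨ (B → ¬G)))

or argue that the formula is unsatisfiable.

K = False; B = True; G = True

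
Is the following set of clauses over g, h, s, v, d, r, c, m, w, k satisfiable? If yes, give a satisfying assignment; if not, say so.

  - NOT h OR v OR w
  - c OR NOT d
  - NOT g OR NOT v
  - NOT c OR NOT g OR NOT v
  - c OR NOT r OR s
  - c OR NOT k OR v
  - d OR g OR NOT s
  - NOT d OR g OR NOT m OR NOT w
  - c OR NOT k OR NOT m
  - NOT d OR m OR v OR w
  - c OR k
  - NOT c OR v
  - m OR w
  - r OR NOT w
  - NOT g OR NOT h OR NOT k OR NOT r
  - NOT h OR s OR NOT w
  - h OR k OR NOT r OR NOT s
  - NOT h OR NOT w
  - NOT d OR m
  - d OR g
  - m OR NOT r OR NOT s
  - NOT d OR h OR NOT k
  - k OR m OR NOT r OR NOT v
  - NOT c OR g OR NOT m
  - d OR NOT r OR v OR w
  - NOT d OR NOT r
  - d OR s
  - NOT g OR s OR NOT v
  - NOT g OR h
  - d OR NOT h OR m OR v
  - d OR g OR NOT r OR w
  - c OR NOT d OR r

The formula is unsatisfiable.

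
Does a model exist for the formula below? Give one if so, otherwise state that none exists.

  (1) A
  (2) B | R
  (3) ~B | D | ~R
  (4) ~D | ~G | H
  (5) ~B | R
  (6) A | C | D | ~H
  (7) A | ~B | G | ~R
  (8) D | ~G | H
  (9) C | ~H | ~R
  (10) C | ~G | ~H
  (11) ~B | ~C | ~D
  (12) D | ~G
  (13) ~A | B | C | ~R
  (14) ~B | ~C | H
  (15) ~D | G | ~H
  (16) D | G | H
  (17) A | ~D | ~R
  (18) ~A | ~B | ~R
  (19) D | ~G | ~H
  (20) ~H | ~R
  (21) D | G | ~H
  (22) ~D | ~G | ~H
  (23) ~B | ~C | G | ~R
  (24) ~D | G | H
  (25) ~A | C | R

Case D = True:
  (A) forces A = True.
  If H = True:
    (~D | G | ~H) forces G = True.
    clause (~D | ~G | ~H) is falsified.
  If H = False:
    (~D | ~G | H) forces G = False.
    clause (~D | G | H) is falsified.
  Every sub-case reaches a contradiction.
Case D = False:
  (A) forces A = True.
  (D | ~G) forces G = False.
  (D | G | H) forces H = True.
  Clause (D | G | ~H) is falsified — contradiction.
Both cases fail, so the formula is unsatisfiable.

The formula is unsatisfiable.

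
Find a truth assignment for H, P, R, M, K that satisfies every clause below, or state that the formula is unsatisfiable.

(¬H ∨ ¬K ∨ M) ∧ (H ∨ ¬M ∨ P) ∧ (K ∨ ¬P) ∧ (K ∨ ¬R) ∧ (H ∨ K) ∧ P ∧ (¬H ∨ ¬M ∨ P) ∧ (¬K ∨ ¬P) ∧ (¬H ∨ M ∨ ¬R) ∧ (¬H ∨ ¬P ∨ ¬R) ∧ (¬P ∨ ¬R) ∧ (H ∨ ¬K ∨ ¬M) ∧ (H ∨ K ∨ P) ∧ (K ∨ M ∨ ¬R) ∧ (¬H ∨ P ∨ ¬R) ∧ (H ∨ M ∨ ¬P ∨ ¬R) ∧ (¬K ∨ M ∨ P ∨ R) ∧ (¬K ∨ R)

Case P = True:
  (K ∨ ¬P) forces K = True.
  Clause (¬K ∨ ¬P) is falsified — contradiction.
Case P = False:
  Clause (P) is falsified — contradiction.
Both cases fail, so the formula is unsatisfiable.

No satisfying assignment exists.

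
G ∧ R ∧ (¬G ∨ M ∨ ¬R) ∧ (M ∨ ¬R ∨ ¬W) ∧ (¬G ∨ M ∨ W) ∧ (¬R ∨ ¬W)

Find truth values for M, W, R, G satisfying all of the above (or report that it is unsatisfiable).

M = True, W = False, R = True, G = True

Unit clause (G) forces G = True.
Unit clause (R) forces R = True.
In (¬G ∨ M ∨ ¬R) only M is left, so M = True.
In (¬R ∨ ¬W) only ¬W is left, so W = False.
Check each clause:
  (G): G holds.
  (R): R holds.
  (¬G ∨ M ∨ ¬R): M holds.
  (M ∨ ¬R ∨ ¬W): M holds.
  (¬G ∨ M ∨ W): M holds.
  (¬R ∨ ¬W): ¬W holds.
All clauses satisfied.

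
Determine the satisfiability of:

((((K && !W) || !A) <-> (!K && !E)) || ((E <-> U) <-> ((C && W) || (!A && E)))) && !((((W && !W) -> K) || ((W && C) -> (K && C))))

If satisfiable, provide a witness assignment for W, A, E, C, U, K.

The conjunct !((((W && !W) -> K) || ((W && C) -> (K && C)))) is unsatisfiable on its own:
  W=F, C=F, K=F: evaluates to False.
  W=F, C=F, K=T: evaluates to False.
  W=F, C=T, K=F: evaluates to False.
  W=F, C=T, K=T: evaluates to False.
  W=T, C=F, K=F: evaluates to False.
  W=T, C=F, K=T: evaluates to False.
  W=T, C=T, K=F: evaluates to False.
  W=T, C=T, K=T: evaluates to False.
So the whole conjunction is unsatisfiable.

No satisfying assignment exists.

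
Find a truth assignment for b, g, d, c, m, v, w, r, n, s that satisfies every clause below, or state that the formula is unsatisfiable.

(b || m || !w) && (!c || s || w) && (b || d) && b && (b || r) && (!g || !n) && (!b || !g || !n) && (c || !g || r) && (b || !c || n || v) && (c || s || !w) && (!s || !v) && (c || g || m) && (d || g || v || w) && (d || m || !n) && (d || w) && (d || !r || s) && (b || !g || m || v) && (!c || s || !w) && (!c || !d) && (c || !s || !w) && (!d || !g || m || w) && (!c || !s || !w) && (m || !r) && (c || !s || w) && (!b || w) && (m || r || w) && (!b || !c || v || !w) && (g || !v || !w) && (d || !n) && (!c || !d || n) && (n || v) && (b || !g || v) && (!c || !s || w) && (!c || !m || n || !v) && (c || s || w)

Case b = True:
  (!b || w) forces w = True.
  If c = True:
    (!c || s || !w) forces s = True.
    clause (!c || !s || !w) is falsified.
  If c = False:
    (c || s || !w) forces s = True.
    clause (c || !s || !w) is falsified.
  Every sub-case reaches a contradiction.
Case b = False:
  Clause (b) is falsified — contradiction.
Both cases fail, so the formula is unsatisfiable.

UNSATISFIABLE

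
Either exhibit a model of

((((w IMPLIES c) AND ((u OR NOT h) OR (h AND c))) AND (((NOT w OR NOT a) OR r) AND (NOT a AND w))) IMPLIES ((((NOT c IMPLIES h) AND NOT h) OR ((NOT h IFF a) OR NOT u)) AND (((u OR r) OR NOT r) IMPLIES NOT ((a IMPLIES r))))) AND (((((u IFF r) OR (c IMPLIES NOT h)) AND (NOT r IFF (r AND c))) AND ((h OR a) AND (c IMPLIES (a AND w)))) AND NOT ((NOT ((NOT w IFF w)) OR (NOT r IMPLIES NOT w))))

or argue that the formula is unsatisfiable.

The conjunct NOT ((NOT ((NOT w IFF w)) OR (NOT r IMPLIES NOT w))) is unsatisfiable on its own:
  r=F, w=F: evaluates to False.
  r=F, w=T: evaluates to False.
  r=T, w=F: evaluates to False.
  r=T, w=T: evaluates to False.
So the whole conjunction is unsatisfiable.

No satisfying assignment exists.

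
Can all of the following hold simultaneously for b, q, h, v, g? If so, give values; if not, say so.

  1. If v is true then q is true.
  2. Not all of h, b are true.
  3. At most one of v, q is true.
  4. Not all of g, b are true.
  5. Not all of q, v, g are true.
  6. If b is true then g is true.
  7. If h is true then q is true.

b=F; q=T; h=F; v=F; g=T

  (1) v=F ⇒ q: vacuous ✓
  (2) {h, b}: 0/2 true — not all ✓
  (3) {v, q}: 1 true — at most one ✓
  (4) {g, b}: 1/2 true — not all ✓
  (5) {q, v, g}: 2/3 true — not all ✓
  (6) b=F ⇒ g: vacuous ✓
  (7) h=F ⇒ q: vacuous ✓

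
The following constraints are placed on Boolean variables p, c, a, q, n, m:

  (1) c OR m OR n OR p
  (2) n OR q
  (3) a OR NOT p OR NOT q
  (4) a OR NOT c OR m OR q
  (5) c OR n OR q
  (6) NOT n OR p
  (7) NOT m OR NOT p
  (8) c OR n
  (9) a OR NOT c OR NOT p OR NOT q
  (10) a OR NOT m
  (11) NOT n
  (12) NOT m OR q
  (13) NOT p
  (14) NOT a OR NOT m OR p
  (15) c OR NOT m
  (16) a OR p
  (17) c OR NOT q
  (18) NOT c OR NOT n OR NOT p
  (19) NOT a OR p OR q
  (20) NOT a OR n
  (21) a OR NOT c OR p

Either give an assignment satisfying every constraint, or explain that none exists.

Case p = True:
  Clause (NOT p) is falsified — contradiction.
Case p = False:
  (NOT n OR p) forces n = False.
  (n OR q) forces q = True.
  (c OR n) forces c = True.
  (a OR p) forces a = True.
  Clause (NOT a OR n) is falsified — contradiction.
Both cases fail, so the formula is unsatisfiable.

Unsatisfiable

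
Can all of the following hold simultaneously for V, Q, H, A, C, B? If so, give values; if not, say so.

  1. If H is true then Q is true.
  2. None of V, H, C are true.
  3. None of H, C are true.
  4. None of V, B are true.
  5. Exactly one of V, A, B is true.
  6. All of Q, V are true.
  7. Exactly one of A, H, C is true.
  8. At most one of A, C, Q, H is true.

UNSATISFIABLE

Case V = True:
  Constraint (2) is violated (V=T) — contradiction.
Case V = False:
  Constraint (6) is violated (V=F) — contradiction.
Both cases fail — unsatisfiable.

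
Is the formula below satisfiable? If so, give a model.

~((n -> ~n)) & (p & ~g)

p: True; g: False; n: True

  ~((n -> ~n)) = True
    n -> ~n = False
      ~n = False
  p & ~g = True
    ~g = True
Both conjuncts True, so the formula holds.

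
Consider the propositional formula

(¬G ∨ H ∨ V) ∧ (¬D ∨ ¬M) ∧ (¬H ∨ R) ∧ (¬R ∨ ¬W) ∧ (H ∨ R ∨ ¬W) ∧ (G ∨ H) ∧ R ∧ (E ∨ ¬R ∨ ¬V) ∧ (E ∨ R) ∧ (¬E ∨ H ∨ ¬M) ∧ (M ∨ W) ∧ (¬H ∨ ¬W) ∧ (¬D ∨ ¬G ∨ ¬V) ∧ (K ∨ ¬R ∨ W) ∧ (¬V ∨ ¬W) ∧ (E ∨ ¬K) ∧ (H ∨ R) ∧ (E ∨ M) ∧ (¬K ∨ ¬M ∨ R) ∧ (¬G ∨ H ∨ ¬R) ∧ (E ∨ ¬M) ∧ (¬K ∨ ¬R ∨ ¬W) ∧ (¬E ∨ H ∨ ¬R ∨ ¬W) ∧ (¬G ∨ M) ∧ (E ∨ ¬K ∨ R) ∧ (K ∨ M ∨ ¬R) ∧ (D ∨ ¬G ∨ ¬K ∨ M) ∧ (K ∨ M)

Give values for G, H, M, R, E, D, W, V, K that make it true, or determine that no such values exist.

Unit clause (R) forces R = True.
In (¬R ∨ ¬W) only ¬W is left, so W = False.
In (M ∨ W) only M is left, so M = True.
In (K ∨ ¬R ∨ W) only K is left, so K = True.
In (E ∨ ¬K) only E is left, so E = True.
In (¬D ∨ ¬M) only ¬D is left, so D = False.
In (¬E ∨ H ∨ ¬M) only H is left, so H = True.
Set G = True.
Set V = False.
All clauses satisfied.

G = True; H = True; M = True; R = True; E = True; D = False; W = False; V = False; K = True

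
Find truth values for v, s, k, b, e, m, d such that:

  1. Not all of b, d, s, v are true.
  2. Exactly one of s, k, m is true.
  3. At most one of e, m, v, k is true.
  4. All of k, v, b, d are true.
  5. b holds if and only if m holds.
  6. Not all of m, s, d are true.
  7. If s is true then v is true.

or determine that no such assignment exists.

Case b = True:
  (4) forces k = True.
  (2) with k=T forces s = False.
  (2) with k=T forces m = False.
  Constraint (5) is violated (b=T, m=F) — contradiction.
Case b = False:
  Constraint (4) is violated (b=F) — contradiction.
Both cases fail — unsatisfiable.

No satisfying assignment exists.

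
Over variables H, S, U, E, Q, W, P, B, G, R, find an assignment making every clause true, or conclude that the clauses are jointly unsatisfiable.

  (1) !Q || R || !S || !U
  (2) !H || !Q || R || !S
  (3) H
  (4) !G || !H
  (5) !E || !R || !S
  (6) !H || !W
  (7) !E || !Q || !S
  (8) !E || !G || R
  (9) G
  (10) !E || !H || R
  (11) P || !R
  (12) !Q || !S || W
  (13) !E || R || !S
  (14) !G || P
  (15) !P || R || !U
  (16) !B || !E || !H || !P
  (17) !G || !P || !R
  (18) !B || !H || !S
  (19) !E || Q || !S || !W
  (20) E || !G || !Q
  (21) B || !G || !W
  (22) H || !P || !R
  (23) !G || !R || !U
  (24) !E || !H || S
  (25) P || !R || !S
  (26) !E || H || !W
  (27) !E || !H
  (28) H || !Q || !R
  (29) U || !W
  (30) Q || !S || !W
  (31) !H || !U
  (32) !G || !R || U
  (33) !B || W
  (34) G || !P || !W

Case H = True:
  (!G || !H) forces G = False.
  Clause (G) is falsified — contradiction.
Case H = False:
  Clause (H) is falsified — contradiction.
Both cases fail, so the formula is unsatisfiable.

The formula is unsatisfiable.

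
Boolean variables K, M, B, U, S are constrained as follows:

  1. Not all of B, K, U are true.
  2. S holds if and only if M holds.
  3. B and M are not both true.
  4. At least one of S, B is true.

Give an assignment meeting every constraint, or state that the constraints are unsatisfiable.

K=F, M=F, B=T, U=F, S=F

  (1) {B, K, U}: 1/3 true — not all ✓
  (2) S=F, M=F — same ✓
  (3) B=T, M=F — not both ✓
  (4) {S, B}: 1 true — at least one ✓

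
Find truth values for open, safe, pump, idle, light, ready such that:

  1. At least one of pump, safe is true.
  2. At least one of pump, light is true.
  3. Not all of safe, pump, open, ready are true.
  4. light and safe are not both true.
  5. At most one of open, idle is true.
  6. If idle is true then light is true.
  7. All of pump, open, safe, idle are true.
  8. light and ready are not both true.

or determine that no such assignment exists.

The formula is unsatisfiable.

Case open = True:
  (5) with open=T forces idle = False.
  Constraint (7) is violated (idle=F) — contradiction.
Case open = False:
  Constraint (7) is violated (open=F) — contradiction.
Both cases fail — unsatisfiable.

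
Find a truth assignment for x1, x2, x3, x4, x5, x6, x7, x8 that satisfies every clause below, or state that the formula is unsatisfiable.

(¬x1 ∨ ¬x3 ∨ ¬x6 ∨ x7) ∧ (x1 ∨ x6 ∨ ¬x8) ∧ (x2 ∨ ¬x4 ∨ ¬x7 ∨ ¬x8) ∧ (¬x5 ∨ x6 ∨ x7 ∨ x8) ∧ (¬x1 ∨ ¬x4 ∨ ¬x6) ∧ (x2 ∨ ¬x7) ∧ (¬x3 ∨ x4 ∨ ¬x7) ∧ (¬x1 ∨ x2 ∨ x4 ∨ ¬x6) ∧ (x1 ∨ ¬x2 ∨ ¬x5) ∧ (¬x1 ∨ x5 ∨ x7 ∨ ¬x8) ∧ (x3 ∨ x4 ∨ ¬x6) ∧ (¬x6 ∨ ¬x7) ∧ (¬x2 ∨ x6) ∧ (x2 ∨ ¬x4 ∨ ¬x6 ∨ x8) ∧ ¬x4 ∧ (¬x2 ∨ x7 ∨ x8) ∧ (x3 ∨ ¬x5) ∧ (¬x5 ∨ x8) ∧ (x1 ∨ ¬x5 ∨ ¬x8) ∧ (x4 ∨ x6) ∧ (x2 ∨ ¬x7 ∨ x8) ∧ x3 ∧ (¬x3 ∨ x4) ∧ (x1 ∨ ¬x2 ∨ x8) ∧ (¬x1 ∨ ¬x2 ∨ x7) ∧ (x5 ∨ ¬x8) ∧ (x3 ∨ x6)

Case x3 = True:
  (¬x4) forces x4 = False.
  Clause (¬x3 ∨ x4) is falsified — contradiction.
Case x3 = False:
  Clause (x3) is falsified — contradiction.
Both cases fail, so the formula is unsatisfiable.

The formula is unsatisfiable.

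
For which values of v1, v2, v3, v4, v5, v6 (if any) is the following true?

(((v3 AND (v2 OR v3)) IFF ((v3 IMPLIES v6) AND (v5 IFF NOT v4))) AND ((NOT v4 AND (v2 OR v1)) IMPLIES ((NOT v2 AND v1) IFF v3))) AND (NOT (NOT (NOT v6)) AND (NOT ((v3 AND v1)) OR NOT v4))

v1 = True, v2 = True, v3 = False, v4 = False, v5 = False, v6 = False

  ((v3 AND (v2 OR v3)) IFF ((v3 IMPLIES v6) AND (v5 IFF NOT v4))) AND ((NOT v4 AND (v2 OR v1)) IMPLIES ((NOT v2 AND v1) IFF v3)) = True
    (v3 AND (v2 OR v3)) IFF ((v3 IMPLIES v6) AND (v5 IFF NOT v4)) = True
      v3 AND (v2 OR v3) = False
        v2 OR v3 = True
      (v3 IMPLIES v6) AND (v5 IFF NOT v4) = False
        v3 IMPLIES v6 = True
        v5 IFF NOT v4 = False
          NOT v4 = True
    (NOT v4 AND (v2 OR v1)) IMPLIES ((NOT v2 AND v1) IFF v3) = True
      NOT v4 AND (v2 OR v1) = True
        NOT v4 = True
        v2 OR v1 = True
      (NOT v2 AND v1) IFF v3 = True
        NOT v2 AND v1 = False
          NOT v2 = False
  NOT (NOT (NOT v6)) AND (NOT ((v3 AND v1)) OR NOT v4) = True
    NOT (NOT (NOT v6)) = True
      NOT (NOT v6) = False
        NOT v6 = True
    NOT ((v3 AND v1)) OR NOT v4 = True
      NOT ((v3 AND v1)) = True
        v3 AND v1 = False
      NOT v4 = True
Both conjuncts True, so the formula holds.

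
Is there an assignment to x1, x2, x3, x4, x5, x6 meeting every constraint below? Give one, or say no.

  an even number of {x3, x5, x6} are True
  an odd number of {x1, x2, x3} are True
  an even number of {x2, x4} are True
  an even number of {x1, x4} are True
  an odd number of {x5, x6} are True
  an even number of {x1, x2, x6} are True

x1: True, x2: True, x3: True, x4: True, x5: True, x6: False

{x3, x5, x6}: 2 true → even ✓
{x1, x2, x3}: 3 true → odd ✓
{x2, x4}: 2 true → even ✓
{x1, x4}: 2 true → even ✓
{x5, x6}: 1 true → odd ✓
{x1, x2, x6}: 2 true → even ✓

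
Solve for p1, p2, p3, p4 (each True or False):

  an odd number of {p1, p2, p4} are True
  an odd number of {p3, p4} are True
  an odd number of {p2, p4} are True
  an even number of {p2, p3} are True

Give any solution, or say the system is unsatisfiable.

p1: False, p2: False, p3: False, p4: True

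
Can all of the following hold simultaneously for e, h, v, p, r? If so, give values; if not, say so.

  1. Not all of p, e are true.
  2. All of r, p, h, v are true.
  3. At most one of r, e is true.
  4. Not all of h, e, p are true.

e = False; h = True; v = True; p = True; r = True

  (1) {p, e}: 1/2 true — not all ✓
  (2) {r, p, h, v}: all 4 true ✓
  (3) {r, e}: 1 true — at most one ✓
  (4) {h, e, p}: 2/3 true — not all ✓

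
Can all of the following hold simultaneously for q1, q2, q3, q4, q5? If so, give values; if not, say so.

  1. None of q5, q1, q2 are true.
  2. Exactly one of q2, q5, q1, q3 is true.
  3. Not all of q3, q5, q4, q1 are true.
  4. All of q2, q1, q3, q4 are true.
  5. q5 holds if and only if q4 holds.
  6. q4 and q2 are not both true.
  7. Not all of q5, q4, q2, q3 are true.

Case q1 = True:
  Constraint (1) is violated (q1=T) — contradiction.
Case q1 = False:
  Constraint (4) is violated (q1=F) — contradiction.
Both cases fail — unsatisfiable.

Unsatisfiable — no assignment works.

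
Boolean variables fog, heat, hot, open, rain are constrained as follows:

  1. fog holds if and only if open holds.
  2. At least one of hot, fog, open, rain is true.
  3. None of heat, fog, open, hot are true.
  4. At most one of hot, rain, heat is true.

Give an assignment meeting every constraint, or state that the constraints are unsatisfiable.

fog = False, heat = False, hot = False, open = False, rain = True

  (1) fog=F, open=F — same ✓
  (2) {hot, fog, open, rain}: 1 true — at least one ✓
  (3) {heat, fog, open, hot}: 0 true — none ✓
  (4) {hot, rain, heat}: 1 true — at most one ✓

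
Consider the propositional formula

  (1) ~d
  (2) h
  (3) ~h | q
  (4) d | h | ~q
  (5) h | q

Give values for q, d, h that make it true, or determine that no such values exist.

Unit clause (~d) forces d = False.
Unit clause (h) forces h = True.
In (~h | q) only q is left, so q = True.
All clauses satisfied.

q = True, d = False, h = True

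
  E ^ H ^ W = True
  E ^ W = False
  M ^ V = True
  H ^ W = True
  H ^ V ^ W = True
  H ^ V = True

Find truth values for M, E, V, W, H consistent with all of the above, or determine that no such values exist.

M = True, E = False, V = False, W = False, H = True

E ^ H ^ W = F ^ T ^ F = True ✓
E ^ W = F ^ F = False ✓
M ^ V = T ^ F = True ✓
H ^ W = T ^ F = True ✓
H ^ V ^ W = T ^ F ^ F = True ✓
H ^ V = T ^ F = True ✓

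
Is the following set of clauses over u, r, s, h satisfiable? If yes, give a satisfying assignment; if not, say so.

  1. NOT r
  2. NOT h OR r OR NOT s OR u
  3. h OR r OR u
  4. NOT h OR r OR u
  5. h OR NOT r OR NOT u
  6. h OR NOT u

u=T, r=F, s=F, h=T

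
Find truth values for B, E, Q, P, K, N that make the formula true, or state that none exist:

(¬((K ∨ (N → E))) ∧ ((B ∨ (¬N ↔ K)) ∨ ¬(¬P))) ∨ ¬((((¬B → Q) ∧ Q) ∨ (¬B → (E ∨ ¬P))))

B: False, E: False, Q: True, P: True, K: False, N: True

  (¬((K ∨ (N → E))) ∧ ((B ∨ (¬N ↔ K)) ∨ ¬(¬P))) ∨ ¬((((¬B → Q) ∧ Q) ∨ (¬B → (E ∨ ¬P)))) = True
    ¬((K ∨ (N → E))) ∧ ((B ∨ (¬N ↔ K)) ∨ ¬(¬P)) = True
      ¬((K ∨ (N → E))) = True
        K ∨ (N → E) = False
          N → E = False
      (B ∨ (¬N ↔ K)) ∨ ¬(¬P) = True
        B ∨ (¬N ↔ K) = True
          ¬N ↔ K = True
            ¬N = False
        ¬(¬P) = True
          ¬P = False
    ¬((((¬B → Q) ∧ Q) ∨ (¬B → (E ∨ ¬P)))) = False
      ((¬B → Q) ∧ Q) ∨ (¬B → (E ∨ ¬P)) = True
        (¬B → Q) ∧ Q = True
          ¬B → Q = True
            ¬B = True
        ¬B → (E ∨ ¬P) = False
          ¬B = True
          E ∨ ¬P = False
            ¬P = False
The formula evaluates to True.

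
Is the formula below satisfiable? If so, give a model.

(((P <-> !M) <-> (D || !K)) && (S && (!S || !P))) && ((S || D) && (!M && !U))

K = True, U = False, D = False, S = True, M = False, P = False

  ((P <-> !M) <-> (D || !K)) && (S && (!S || !P)) = True
    (P <-> !M) <-> (D || !K) = True
      P <-> !M = False
        !M = True
      D || !K = False
        !K = False
    S && (!S || !P) = True
      !S || !P = True
        !S = False
        !P = True
  (S || D) && (!M && !U) = True
    S || D = True
    !M && !U = True
      !M = True
      !U = True
Both conjuncts True, so the formula holds.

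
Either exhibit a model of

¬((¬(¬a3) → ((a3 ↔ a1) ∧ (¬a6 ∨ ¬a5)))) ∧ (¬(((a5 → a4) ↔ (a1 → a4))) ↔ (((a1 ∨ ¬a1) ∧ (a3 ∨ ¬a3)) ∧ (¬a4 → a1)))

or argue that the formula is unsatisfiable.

a1=F; a3=T; a4=F; a5=F; a6=F

  ¬((¬(¬a3) → ((a3 ↔ a1) ∧ (¬a6 ∨ ¬a5)))) = True
    ¬(¬a3) → ((a3 ↔ a1) ∧ (¬a6 ∨ ¬a5)) = False
      ¬(¬a3) = True
        ¬a3 = False
      (a3 ↔ a1) ∧ (¬a6 ∨ ¬a5) = False
        a3 ↔ a1 = False
        ¬a6 ∨ ¬a5 = True
          ¬a6 = True
          ¬a5 = True
  ¬(((a5 → a4) ↔ (a1 → a4))) ↔ (((a1 ∨ ¬a1) ∧ (a3 ∨ ¬a3)) ∧ (¬a4 → a1)) = True
    ¬(((a5 → a4) ↔ (a1 → a4))) = False
      (a5 → a4) ↔ (a1 → a4) = True
        a5 → a4 = True
        a1 → a4 = True
    ((a1 ∨ ¬a1) ∧ (a3 ∨ ¬a3)) ∧ (¬a4 → a1) = False
      (a1 ∨ ¬a1) ∧ (a3 ∨ ¬a3) = True
        a1 ∨ ¬a1 = True
          ¬a1 = True
        a3 ∨ ¬a3 = True
          ¬a3 = False
      ¬a4 → a1 = False
        ¬a4 = True
Both conjuncts True, so the formula holds.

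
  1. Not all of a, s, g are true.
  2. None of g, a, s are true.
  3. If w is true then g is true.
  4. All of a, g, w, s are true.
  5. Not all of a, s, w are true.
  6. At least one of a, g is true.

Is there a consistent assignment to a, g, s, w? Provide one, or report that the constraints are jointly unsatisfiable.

The formula is unsatisfiable.

Case a = True:
  Constraint (2) is violated (a=T) — contradiction.
Case a = False:
  Constraint (4) is violated (a=F) — contradiction.
Both cases fail — unsatisfiable.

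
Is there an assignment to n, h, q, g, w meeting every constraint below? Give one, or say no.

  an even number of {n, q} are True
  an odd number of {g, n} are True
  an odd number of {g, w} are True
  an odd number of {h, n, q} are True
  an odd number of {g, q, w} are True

n = False; h = True; q = False; g = True; w = False

{n, q}: 0 true → even ✓
{g, n}: 1 true → odd ✓
{g, w}: 1 true → odd ✓
{h, n, q}: 1 true → odd ✓
{g, q, w}: 1 true → odd ✓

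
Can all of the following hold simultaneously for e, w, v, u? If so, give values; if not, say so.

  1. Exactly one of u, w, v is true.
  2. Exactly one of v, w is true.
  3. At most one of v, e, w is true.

e=F; w=F; v=T; u=F

  (1) {u, w, v}: 1 true — exactly one ✓
  (2) {v, w}: 1 true — exactly one ✓
  (3) {v, e, w}: 1 true — at most one ✓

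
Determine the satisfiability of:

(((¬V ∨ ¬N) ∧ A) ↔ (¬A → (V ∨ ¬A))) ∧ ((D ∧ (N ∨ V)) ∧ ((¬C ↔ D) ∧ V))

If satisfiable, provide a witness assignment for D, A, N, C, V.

D: True; A: True; N: False; C: False; V: True

  ((¬V ∨ ¬N) ∧ A) ↔ (¬A → (V ∨ ¬A)) = True
    (¬V ∨ ¬N) ∧ A = True
      ¬V ∨ ¬N = True
        ¬V = False
        ¬N = True
    ¬A → (V ∨ ¬A) = True
      ¬A = False
      V ∨ ¬A = True
        ¬A = False
  (D ∧ (N ∨ V)) ∧ ((¬C ↔ D) ∧ V) = True
    D ∧ (N ∨ V) = True
      N ∨ V = True
    (¬C ↔ D) ∧ V = True
      ¬C ↔ D = True
        ¬C = True
Both conjuncts True, so the formula holds.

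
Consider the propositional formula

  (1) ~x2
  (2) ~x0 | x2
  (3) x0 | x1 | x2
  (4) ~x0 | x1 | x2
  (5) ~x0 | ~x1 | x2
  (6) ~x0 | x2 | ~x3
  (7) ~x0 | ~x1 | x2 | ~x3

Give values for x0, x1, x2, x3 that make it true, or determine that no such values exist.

x0=F; x1=T; x2=F; x3=F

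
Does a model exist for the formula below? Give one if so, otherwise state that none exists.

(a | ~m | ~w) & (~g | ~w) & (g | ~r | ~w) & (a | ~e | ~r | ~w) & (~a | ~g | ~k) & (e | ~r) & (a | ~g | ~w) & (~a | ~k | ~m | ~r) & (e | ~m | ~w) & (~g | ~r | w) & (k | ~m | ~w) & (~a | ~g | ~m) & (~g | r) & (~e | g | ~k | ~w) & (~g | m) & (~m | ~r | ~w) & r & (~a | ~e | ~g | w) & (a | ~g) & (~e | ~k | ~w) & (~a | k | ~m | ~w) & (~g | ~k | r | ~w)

Unit clause (r) forces r = True.
In (e | ~r) only e is left, so e = True.
Set k = True.
  then (~e | ~k | ~w) forces w = False.
  then (~g | ~r | w) forces g = False.
Set m = True.
  then (~a | ~k | ~m | ~r) forces a = False.
All clauses satisfied.

k = True, m = True, r = True, w = False, g = False, e = True, a = False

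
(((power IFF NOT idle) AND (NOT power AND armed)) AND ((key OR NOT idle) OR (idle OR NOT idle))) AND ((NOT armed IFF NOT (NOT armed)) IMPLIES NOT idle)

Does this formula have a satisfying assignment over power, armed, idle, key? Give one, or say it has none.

power = False; armed = True; idle = True; key = False

  ((power IFF NOT idle) AND (NOT power AND armed)) AND ((key OR NOT idle) OR (idle OR NOT idle)) = True
    (power IFF NOT idle) AND (NOT power AND armed) = True
      power IFF NOT idle = True
        NOT idle = False
      NOT power AND armed = True
        NOT power = True
    (key OR NOT idle) OR (idle OR NOT idle) = True
      key OR NOT idle = False
        NOT idle = False
      idle OR NOT idle = True
        NOT idle = False
  (NOT armed IFF NOT (NOT armed)) IMPLIES NOT idle = True
    NOT armed IFF NOT (NOT armed) = False
      NOT armed = False
      NOT (NOT armed) = True
        NOT armed = False
    NOT idle = False
Both conjuncts True, so the formula holds.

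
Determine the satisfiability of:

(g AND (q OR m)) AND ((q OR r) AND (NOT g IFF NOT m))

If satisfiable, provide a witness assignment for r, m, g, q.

r: True, m: True, g: True, q: True

  g AND (q OR m) = True
    q OR m = True
  (q OR r) AND (NOT g IFF NOT m) = True
    q OR r = True
    NOT g IFF NOT m = True
      NOT g = False
      NOT m = False
Both conjuncts True, so the formula holds.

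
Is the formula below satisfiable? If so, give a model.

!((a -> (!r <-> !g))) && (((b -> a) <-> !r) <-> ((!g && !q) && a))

g = False; r = True; q = True; a = True; b = True

  !((a -> (!r <-> !g))) = True
    a -> (!r <-> !g) = False
      !r <-> !g = False
        !r = False
        !g = True
  ((b -> a) <-> !r) <-> ((!g && !q) && a) = True
    (b -> a) <-> !r = False
      b -> a = True
      !r = False
    (!g && !q) && a = False
      !g && !q = False
        !g = True
        !q = False
Both conjuncts True, so the formula holds.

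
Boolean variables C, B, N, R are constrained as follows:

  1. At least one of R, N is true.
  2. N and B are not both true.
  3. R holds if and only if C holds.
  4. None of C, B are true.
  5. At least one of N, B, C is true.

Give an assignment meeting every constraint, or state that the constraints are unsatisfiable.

C=F, B=F, N=T, R=F

  (1) {R, N}: 1 true — at least one ✓
  (2) N=T, B=F — not both ✓
  (3) R=F, C=F — same ✓
  (4) {C, B}: 0 true — none ✓
  (5) {N, B, C}: 1 true — at least one ✓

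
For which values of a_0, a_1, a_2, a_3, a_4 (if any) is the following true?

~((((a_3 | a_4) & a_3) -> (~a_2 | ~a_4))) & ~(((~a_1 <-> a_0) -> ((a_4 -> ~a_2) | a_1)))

a_0: True, a_1: False, a_2: True, a_3: True, a_4: True

  ~((((a_3 | a_4) & a_3) -> (~a_2 | ~a_4))) = True
    ((a_3 | a_4) & a_3) -> (~a_2 | ~a_4) = False
      (a_3 | a_4) & a_3 = True
        a_3 | a_4 = True
      ~a_2 | ~a_4 = False
        ~a_2 = False
        ~a_4 = False
  ~(((~a_1 <-> a_0) -> ((a_4 -> ~a_2) | a_1))) = True
    (~a_1 <-> a_0) -> ((a_4 -> ~a_2) | a_1) = False
      ~a_1 <-> a_0 = True
        ~a_1 = True
      (a_4 -> ~a_2) | a_1 = False
        a_4 -> ~a_2 = False
          ~a_2 = False
Both conjuncts True, so the formula holds.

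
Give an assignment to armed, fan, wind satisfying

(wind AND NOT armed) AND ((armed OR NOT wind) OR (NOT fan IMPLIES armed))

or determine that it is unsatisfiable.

armed = False; fan = True; wind = True

  wind AND NOT armed = True
    NOT armed = True
  (armed OR NOT wind) OR (NOT fan IMPLIES armed) = True
    armed OR NOT wind = False
      NOT wind = False
    NOT fan IMPLIES armed = True
      NOT fan = False
Both conjuncts True, so the formula holds.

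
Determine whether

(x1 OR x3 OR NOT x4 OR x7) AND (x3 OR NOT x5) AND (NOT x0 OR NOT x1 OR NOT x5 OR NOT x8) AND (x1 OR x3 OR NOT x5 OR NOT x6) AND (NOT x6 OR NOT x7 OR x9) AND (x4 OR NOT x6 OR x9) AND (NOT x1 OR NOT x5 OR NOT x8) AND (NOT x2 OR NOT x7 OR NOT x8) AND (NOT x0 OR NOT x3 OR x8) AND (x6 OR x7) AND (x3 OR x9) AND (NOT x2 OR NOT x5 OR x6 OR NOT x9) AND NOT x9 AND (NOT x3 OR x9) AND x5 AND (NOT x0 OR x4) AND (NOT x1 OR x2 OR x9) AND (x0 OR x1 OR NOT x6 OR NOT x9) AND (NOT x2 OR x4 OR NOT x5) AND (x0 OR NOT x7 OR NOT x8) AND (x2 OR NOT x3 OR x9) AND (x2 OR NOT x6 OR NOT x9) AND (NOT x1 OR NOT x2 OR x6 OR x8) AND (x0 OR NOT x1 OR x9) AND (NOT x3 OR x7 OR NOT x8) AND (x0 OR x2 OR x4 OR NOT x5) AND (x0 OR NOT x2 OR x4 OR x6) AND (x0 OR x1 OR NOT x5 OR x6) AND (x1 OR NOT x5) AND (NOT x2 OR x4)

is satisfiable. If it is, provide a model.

UNSATISFIABLE

Case x9 = True:
  Clause (NOT x9) is falsified — contradiction.
Case x9 = False:
  (x3 OR x9) forces x3 = True.
  Clause (NOT x3 OR x9) is falsified — contradiction.
Both cases fail, so the formula is unsatisfiable.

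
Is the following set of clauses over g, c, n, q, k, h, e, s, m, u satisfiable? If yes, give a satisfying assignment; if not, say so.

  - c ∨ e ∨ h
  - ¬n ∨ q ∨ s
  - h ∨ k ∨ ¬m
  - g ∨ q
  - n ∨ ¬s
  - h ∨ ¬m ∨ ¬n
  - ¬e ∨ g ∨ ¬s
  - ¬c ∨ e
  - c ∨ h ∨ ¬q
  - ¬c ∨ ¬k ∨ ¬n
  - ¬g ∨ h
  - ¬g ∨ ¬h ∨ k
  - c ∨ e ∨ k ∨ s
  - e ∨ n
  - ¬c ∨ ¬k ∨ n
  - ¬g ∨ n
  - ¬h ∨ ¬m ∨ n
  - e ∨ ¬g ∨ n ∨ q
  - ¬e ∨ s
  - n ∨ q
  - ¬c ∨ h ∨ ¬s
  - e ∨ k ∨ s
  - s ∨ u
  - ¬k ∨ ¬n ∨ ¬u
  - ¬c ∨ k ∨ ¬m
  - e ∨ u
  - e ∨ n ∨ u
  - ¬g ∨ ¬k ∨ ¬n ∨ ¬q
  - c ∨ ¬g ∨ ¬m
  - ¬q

Unit clause (¬q) forces q = False.
In (g ∨ q) only g is left, so g = True.
In (¬g ∨ h) only h is left, so h = True.
In (¬g ∨ ¬h ∨ k) only k is left, so k = True.
In (¬g ∨ n) only n is left, so n = True.
In (¬k ∨ ¬n ∨ ¬u) only ¬u is left, so u = False.
In (e ∨ u) only e is left, so e = True.
In (¬n ∨ q ∨ s) only s is left, so s = True.
In (¬c ∨ ¬k ∨ ¬n) only ¬c is left, so c = False.
In (c ∨ ¬g ∨ ¬m) only ¬m is left, so m = False.
All clauses satisfied.

g = True, c = False, n = True, q = False, k = True, h = True, e = True, s = True, m = False, u = False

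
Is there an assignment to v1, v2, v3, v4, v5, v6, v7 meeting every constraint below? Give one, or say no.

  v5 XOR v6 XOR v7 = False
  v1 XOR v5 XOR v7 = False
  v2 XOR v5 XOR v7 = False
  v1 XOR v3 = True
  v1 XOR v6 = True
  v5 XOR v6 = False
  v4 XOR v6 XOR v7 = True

Adding constraints 1, 2, 5 mod 2: every variable appears an even number of times on the left, so the left side is 0.
But the right sides sum to 1 (mod 2). 0 ≠ 1 — the system is inconsistent.

No satisfying assignment exists.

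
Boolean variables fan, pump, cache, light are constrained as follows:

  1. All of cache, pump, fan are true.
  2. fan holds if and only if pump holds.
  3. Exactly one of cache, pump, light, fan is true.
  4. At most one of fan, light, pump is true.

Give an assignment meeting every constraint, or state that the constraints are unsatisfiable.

The formula is unsatisfiable.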